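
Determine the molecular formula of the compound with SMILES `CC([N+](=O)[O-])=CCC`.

Heavy atoms from the SMILES: 5 C, 1 N, 2 O.
Implicit hydrogens by atom environment:
  2 × C: 3 H each → 6
  1 × C: 2 H
  1 × C: 1 H
  1 × C: no H
  1 × N (charge +1): no H
  1 × O: no H
  1 × O (charge -1): no H
  Total hydrogens = 9.
Molecular formula: C5H9NO2

C5H9NO2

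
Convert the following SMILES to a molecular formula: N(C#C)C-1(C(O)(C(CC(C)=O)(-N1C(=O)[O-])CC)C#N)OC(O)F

Heavy atoms from the SMILES: 13 C, 1 F, 3 N, 6 O.
Implicit hydrogens by atom environment:
  7 × C: no H
  3 × O: no H
  2 × C: 3 H each → 6
  2 × C: 2 H each → 4
  2 × C: 1 H each → 2
  2 × N: no H
  2 × O: 1 H each → 2
  1 × F: no H
  1 × N: 1 H
  1 × O (charge -1): no H
  Total hydrogens = 15.
Net charge -1.
Molecular formula: C13H15FN3O6-

C13H15FN3O6-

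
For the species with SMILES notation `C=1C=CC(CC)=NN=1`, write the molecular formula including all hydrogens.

C6H8N2

Heavy atoms from the SMILES: 6 C, 2 N.
Implicit hydrogens by atom environment:
  3 × C (aromatic): 1 H each → 3
  2 × N (aromatic): no H
  1 × C: 3 H
  1 × C: 2 H
  1 × C (aromatic): no H
  Total hydrogens = 8.
Molecular formula: C6H8N2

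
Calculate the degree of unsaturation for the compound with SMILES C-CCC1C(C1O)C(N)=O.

Molecular formula from the SMILES: C7H13NO2.
DoU = (2C + 2 + N − H − X)/2 = (2·7 + 2 + 1 − 13 − 0)/2 = 4/2 = 2.
(Structurally: 1 ring(s) + 1 π bond(s) = 2.)

2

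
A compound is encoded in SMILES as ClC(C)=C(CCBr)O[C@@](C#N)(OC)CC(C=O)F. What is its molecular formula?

C11H14BrClFNO3

Heavy atoms from the SMILES: 1 Br, 11 C, 1 Cl, 1 F, 1 N, 3 O.
Implicit hydrogens by atom environment:
  4 × C: no H
  3 × C: 2 H each → 6
  3 × O: no H
  2 × C: 3 H each → 6
  2 × C: 1 H each → 2
  1 × Br: no H
  1 × Cl: no H
  1 × F: no H
  1 × N: no H
  Total hydrogens = 14.
Molecular formula: C11H14BrClFNO3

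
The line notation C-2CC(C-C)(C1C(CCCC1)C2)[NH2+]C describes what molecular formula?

C13H26N+

Heavy atoms from the SMILES: 13 C, 1 N.
Implicit hydrogens by atom environment:
  8 × C: 2 H each → 16
  2 × C: 3 H each → 6
  2 × C: 1 H each → 2
  1 × C: no H
  1 × N (charge +1): 2 H
  Total hydrogens = 26.
Net charge +1.
Molecular formula: C13H26N+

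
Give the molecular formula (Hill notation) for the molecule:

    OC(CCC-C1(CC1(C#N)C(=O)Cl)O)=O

C9H10ClNO4

Heavy atoms from the SMILES: 9 C, 1 Cl, 1 N, 4 O.
Implicit hydrogens by atom environment:
  5 × C: no H
  4 × C: 2 H each → 8
  2 × O: 1 H each → 2
  2 × O: no H
  1 × Cl: no H
  1 × N: no H
  Total hydrogens = 10.
Molecular formula: C9H10ClNO4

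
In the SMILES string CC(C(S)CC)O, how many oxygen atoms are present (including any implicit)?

1

The symbol for oxygen appears 1 time in the SMILES.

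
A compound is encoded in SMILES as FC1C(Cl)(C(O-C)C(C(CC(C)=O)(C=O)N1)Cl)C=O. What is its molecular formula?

C11H14Cl2FNO4

Heavy atoms from the SMILES: 11 C, 2 Cl, 1 F, 1 N, 4 O.
Implicit hydrogens by atom environment:
  5 × C: 1 H each → 5
  4 × O: no H
  3 × C: no H
  2 × C: 3 H each → 6
  2 × Cl: no H
  1 × C: 2 H
  1 × F: no H
  1 × N: 1 H
  Total hydrogens = 14.
Molecular formula: C11H14Cl2FNO4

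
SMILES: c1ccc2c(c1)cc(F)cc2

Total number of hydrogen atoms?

Hydrogens are implicit in SMILES; fill each atom to its normal valence:
  7 × C (aromatic): 1 H each → 7
  3 × C (aromatic): no H
  1 × F: no H
  Total hydrogens = 7.

7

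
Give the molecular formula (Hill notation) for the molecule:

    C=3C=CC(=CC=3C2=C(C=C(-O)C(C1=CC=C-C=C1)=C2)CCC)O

C21H20O2

Heavy atoms from the SMILES: 21 C, 2 O.
Implicit hydrogens by atom environment:
  11 × C (aromatic): 1 H each → 11
  7 × C (aromatic): no H
  2 × C: 2 H each → 4
  2 × O: 1 H each → 2
  1 × C: 3 H
  Total hydrogens = 20.
Molecular formula: C21H20O2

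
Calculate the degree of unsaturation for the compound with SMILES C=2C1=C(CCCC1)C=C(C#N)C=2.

7

Molecular formula from the SMILES: C11H11N.
DoU = (2C + 2 + N − H − X)/2 = (2·11 + 2 + 1 − 11 − 0)/2 = 14/2 = 7.
(Structurally: 2 ring(s) + 5 π bond(s) = 7.)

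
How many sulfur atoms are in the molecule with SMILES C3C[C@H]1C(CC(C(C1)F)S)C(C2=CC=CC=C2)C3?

1

The symbol for sulfur appears 1 time in the SMILES.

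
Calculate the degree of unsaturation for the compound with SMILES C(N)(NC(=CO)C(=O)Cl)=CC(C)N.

Molecular formula from the SMILES: C7H12ClN3O2.
DoU = (2C + 2 + N − H − X)/2 = (2·7 + 2 + 3 − 12 − 1)/2 = 6/2 = 3.
(Structurally: 0 ring(s) + 3 π bond(s) = 3.)

3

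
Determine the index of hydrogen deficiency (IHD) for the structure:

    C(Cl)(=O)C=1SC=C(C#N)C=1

6

Molecular formula from the SMILES: C6H2ClNOS.
DoU = (2C + 2 + N − H − X)/2 = (2·6 + 2 + 1 − 2 − 1)/2 = 12/2 = 6.
(Structurally: 1 ring(s) + 5 π bond(s) = 6.)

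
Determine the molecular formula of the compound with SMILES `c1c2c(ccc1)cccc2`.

C10H8

Heavy atoms from the SMILES: 10 C.
Implicit hydrogens by atom environment:
  8 × C (aromatic): 1 H each → 8
  2 × C (aromatic): no H
  Total hydrogens = 8.
Molecular formula: C10H8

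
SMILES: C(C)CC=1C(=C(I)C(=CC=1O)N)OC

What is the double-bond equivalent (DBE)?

Molecular formula from the SMILES: C10H14INO2.
DoU = (2C + 2 + N − H − X)/2 = (2·10 + 2 + 1 − 14 − 1)/2 = 8/2 = 4.
(Structurally: 1 ring(s) + 3 π bond(s) = 4.)

4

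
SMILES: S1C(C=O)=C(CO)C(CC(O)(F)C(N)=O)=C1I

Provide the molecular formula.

Heavy atoms from the SMILES: 9 C, 1 F, 1 I, 1 N, 4 O, 1 S.
Implicit hydrogens by atom environment:
  4 × C (aromatic): no H
  2 × C: 2 H each → 4
  2 × C: no H
  2 × O: 1 H each → 2
  2 × O: no H
  1 × C: 1 H
  1 × F: no H
  1 × I: no H
  1 × N: 2 H
  1 × S (aromatic): no H
  Total hydrogens = 9.
Molecular formula: C9H9FINO4S

C9H9FINO4S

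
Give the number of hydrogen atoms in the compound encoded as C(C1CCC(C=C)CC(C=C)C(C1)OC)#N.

21

Hydrogens are implicit in SMILES; fill each atom to its normal valence:
  6 × C: 2 H each → 12
  6 × C: 1 H each → 6
  1 × C: 3 H
  1 × C: no H
  1 × N: no H
  1 × O: no H
  Total hydrogens = 21.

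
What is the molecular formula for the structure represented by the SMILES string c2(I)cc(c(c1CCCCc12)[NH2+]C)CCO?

C13H19INO+

Heavy atoms from the SMILES: 13 C, 1 I, 1 N, 1 O.
Implicit hydrogens by atom environment:
  6 × C: 2 H each → 12
  5 × C (aromatic): no H
  1 × C: 3 H
  1 × C (aromatic): 1 H
  1 × I: no H
  1 × N (charge +1): 2 H
  1 × O: 1 H
  Total hydrogens = 19.
Net charge +1.
Molecular formula: C13H19INO+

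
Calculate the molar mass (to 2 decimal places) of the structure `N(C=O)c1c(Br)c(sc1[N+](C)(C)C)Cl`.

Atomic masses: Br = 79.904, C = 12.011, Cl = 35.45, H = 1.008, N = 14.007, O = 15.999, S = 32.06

298.60

Molecular formula: C8H11BrClN2OS+.
M = 1×79.904 + 8×12.011 + 1×35.45 + 11×1.008 + 2×14.007 + 1×15.999 + 1×32.06 = 298.60 g/mol.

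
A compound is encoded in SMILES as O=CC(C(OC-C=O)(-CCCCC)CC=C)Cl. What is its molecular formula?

Heavy atoms from the SMILES: 13 C, 1 Cl, 3 O.
Implicit hydrogens by atom environment:
  7 × C: 2 H each → 14
  4 × C: 1 H each → 4
  3 × O: no H
  1 × C: 3 H
  1 × C: no H
  1 × Cl: no H
  Total hydrogens = 21.
Molecular formula: C13H21ClO3

C13H21ClO3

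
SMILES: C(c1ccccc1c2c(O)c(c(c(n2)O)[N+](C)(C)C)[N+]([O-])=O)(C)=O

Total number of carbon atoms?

The symbol for carbon appears 16 times in the SMILES. Lowercase c denotes aromatic carbon and counts toward C.

16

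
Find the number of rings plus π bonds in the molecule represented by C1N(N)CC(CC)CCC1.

1

Molecular formula from the SMILES: C8H18N2.
DoU = (2C + 2 + N − H − X)/2 = (2·8 + 2 + 2 − 18 − 0)/2 = 2/2 = 1.
(Structurally: 1 ring(s) + 0 π bond(s) = 1.)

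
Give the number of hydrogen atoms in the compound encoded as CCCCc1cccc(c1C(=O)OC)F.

Hydrogens are implicit in SMILES; fill each atom to its normal valence:
  3 × C: 2 H each → 6
  3 × C (aromatic): 1 H each → 3
  3 × C (aromatic): no H
  2 × C: 3 H each → 6
  2 × O: no H
  1 × C: no H
  1 × F: no H
  Total hydrogens = 15.

15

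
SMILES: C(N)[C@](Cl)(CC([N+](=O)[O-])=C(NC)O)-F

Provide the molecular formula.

C6H11ClFN3O3

Heavy atoms from the SMILES: 6 C, 1 Cl, 1 F, 3 N, 3 O.
Implicit hydrogens by atom environment:
  3 × C: no H
  2 × C: 2 H each → 4
  1 × C: 3 H
  1 × Cl: no H
  1 × F: no H
  1 × N: 2 H
  1 × N: 1 H
  1 × N (charge +1): no H
  1 × O: 1 H
  1 × O: no H
  1 × O (charge -1): no H
  Total hydrogens = 11.
Molecular formula: C6H11ClFN3O3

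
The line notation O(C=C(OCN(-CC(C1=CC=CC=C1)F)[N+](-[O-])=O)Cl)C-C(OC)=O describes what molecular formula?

C14H16ClFN2O6

Heavy atoms from the SMILES: 14 C, 1 Cl, 1 F, 2 N, 6 O.
Implicit hydrogens by atom environment:
  5 × C (aromatic): 1 H each → 5
  5 × O: no H
  3 × C: 2 H each → 6
  2 × C: 1 H each → 2
  2 × C: no H
  1 × C: 3 H
  1 × C (aromatic): no H
  1 × Cl: no H
  1 × F: no H
  1 × N: no H
  1 × N (charge +1): no H
  1 × O (charge -1): no H
  Total hydrogens = 16.
Molecular formula: C14H16ClFN2O6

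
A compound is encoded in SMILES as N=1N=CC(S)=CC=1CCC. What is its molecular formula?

C7H10N2S

Heavy atoms from the SMILES: 7 C, 2 N, 1 S.
Implicit hydrogens by atom environment:
  2 × C: 2 H each → 4
  2 × C (aromatic): 1 H each → 2
  2 × C (aromatic): no H
  2 × N (aromatic): no H
  1 × C: 3 H
  1 × S: 1 H
  Total hydrogens = 10.
Molecular formula: C7H10N2S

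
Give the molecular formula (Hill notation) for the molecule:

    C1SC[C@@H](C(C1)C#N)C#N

C7H8N2S

Heavy atoms from the SMILES: 7 C, 2 N, 1 S.
Implicit hydrogens by atom environment:
  3 × C: 2 H each → 6
  2 × C: 1 H each → 2
  2 × C: no H
  2 × N: no H
  1 × S: no H
  Total hydrogens = 8.
Molecular formula: C7H8N2S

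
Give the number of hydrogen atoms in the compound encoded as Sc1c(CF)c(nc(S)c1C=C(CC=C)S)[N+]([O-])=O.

11

Hydrogens are implicit in SMILES; fill each atom to its normal valence:
  5 × C (aromatic): no H
  3 × C: 2 H each → 6
  3 × S: 1 H each → 3
  2 × C: 1 H each → 2
  1 × C: no H
  1 × F: no H
  1 × N (aromatic): no H
  1 × N (charge +1): no H
  1 × O: no H
  1 × O (charge -1): no H
  Total hydrogens = 11.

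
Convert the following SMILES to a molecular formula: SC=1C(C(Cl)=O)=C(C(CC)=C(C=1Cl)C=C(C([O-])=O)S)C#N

C13H8Cl2NO3S2-

Heavy atoms from the SMILES: 13 C, 2 Cl, 1 N, 3 O, 2 S.
Implicit hydrogens by atom environment:
  6 × C (aromatic): no H
  4 × C: no H
  2 × Cl: no H
  2 × O: no H
  2 × S: 1 H each → 2
  1 × C: 3 H
  1 × C: 2 H
  1 × C: 1 H
  1 × N: no H
  1 × O (charge -1): no H
  Total hydrogens = 8.
Net charge -1.
Molecular formula: C13H8Cl2NO3S2-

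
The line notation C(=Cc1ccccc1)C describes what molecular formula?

C9H10

Heavy atoms from the SMILES: 9 C.
Implicit hydrogens by atom environment:
  5 × C (aromatic): 1 H each → 5
  2 × C: 1 H each → 2
  1 × C: 3 H
  1 × C (aromatic): no H
  Total hydrogens = 10.
Molecular formula: C9H10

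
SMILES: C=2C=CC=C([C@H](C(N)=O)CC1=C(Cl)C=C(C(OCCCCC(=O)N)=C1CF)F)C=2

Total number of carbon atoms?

The symbol for carbon appears 21 times in the SMILES. (Cl is a single chlorine, not C + l.)

21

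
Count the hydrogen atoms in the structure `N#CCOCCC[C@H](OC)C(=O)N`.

Hydrogens are implicit in SMILES; fill each atom to its normal valence:
  4 × C: 2 H each → 8
  3 × O: no H
  2 × C: no H
  1 × C: 3 H
  1 × C: 1 H
  1 × N: 2 H
  1 × N: no H
  Total hydrogens = 14.

14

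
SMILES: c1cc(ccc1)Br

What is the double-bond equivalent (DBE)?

Molecular formula from the SMILES: C6H5Br.
DoU = (2C + 2 + N − H − X)/2 = (2·6 + 2 + 0 − 5 − 1)/2 = 8/2 = 4.
(Structurally: 1 ring(s) + 3 π bond(s) = 4.)

4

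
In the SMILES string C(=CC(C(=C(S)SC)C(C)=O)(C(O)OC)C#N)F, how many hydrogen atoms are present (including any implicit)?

Hydrogens are implicit in SMILES; fill each atom to its normal valence:
  5 × C: no H
  3 × C: 3 H each → 9
  3 × C: 1 H each → 3
  2 × O: no H
  1 × F: no H
  1 × N: no H
  1 × O: 1 H
  1 × S: 1 H
  1 × S: no H
  Total hydrogens = 14.

14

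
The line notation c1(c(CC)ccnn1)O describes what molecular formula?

C6H8N2O

Heavy atoms from the SMILES: 6 C, 2 N, 1 O.
Implicit hydrogens by atom environment:
  2 × C (aromatic): 1 H each → 2
  2 × C (aromatic): no H
  2 × N (aromatic): no H
  1 × C: 3 H
  1 × C: 2 H
  1 × O: 1 H
  Total hydrogens = 8.
Molecular formula: C6H8N2O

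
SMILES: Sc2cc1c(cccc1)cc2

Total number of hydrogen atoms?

8

Hydrogens are implicit in SMILES; fill each atom to its normal valence:
  7 × C (aromatic): 1 H each → 7
  3 × C (aromatic): no H
  1 × S: 1 H
  Total hydrogens = 8.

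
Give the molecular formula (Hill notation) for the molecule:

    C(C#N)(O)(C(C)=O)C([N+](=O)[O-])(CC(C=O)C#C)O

C10H10N2O6

Heavy atoms from the SMILES: 10 C, 2 N, 6 O.
Implicit hydrogens by atom environment:
  5 × C: no H
  3 × C: 1 H each → 3
  3 × O: no H
  2 × O: 1 H each → 2
  1 × C: 3 H
  1 × C: 2 H
  1 × N (charge +1): no H
  1 × N: no H
  1 × O (charge -1): no H
  Total hydrogens = 10.
Molecular formula: C10H10N2O6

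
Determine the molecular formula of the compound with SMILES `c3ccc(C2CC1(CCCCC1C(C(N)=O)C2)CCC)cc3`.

C20H29NO

Heavy atoms from the SMILES: 20 C, 1 N, 1 O.
Implicit hydrogens by atom environment:
  8 × C: 2 H each → 16
  5 × C (aromatic): 1 H each → 5
  3 × C: 1 H each → 3
  2 × C: no H
  1 × C: 3 H
  1 × C (aromatic): no H
  1 × N: 2 H
  1 × O: no H
  Total hydrogens = 29.
Molecular formula: C20H29NO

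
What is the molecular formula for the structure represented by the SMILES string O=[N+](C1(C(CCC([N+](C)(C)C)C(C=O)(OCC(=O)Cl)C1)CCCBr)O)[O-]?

C16H27BrClN2O6+

Heavy atoms from the SMILES: 1 Br, 16 C, 1 Cl, 2 N, 6 O.
Implicit hydrogens by atom environment:
  7 × C: 2 H each → 14
  4 × O: no H
  3 × C: 3 H each → 9
  3 × C: 1 H each → 3
  3 × C: no H
  2 × N (charge +1): no H
  1 × Br: no H
  1 × Cl: no H
  1 × O: 1 H
  1 × O (charge -1): no H
  Total hydrogens = 27.
Net charge +1.
Molecular formula: C16H27BrClN2O6+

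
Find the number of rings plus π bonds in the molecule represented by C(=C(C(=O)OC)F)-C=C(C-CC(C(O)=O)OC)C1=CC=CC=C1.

8

Molecular formula from the SMILES: C17H19FO5.
DoU = (2C + 2 + N − H − X)/2 = (2·17 + 2 + 0 − 19 − 1)/2 = 16/2 = 8.
(Structurally: 1 ring(s) + 7 π bond(s) = 8.)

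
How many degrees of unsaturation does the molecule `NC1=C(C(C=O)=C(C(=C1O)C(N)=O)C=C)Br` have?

7

Molecular formula from the SMILES: C10H9BrN2O3.
DoU = (2C + 2 + N − H − X)/2 = (2·10 + 2 + 2 − 9 − 1)/2 = 14/2 = 7.
(Structurally: 1 ring(s) + 6 π bond(s) = 7.)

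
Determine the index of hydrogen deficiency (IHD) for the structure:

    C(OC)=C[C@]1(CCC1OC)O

2

Molecular formula from the SMILES: C8H14O3.
DoU = (2C + 2 + N − H − X)/2 = (2·8 + 2 + 0 − 14 − 0)/2 = 4/2 = 2.
(Structurally: 1 ring(s) + 1 π bond(s) = 2.)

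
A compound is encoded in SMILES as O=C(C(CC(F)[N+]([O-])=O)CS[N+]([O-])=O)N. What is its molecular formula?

C5H8FN3O5S

Heavy atoms from the SMILES: 5 C, 1 F, 3 N, 5 O, 1 S.
Implicit hydrogens by atom environment:
  3 × O: no H
  2 × C: 2 H each → 4
  2 × C: 1 H each → 2
  2 × N (charge +1): no H
  2 × O (charge -1): no H
  1 × C: no H
  1 × F: no H
  1 × N: 2 H
  1 × S: no H
  Total hydrogens = 8.
Molecular formula: C5H8FN3O5S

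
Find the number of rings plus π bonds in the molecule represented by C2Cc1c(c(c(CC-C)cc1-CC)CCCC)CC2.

5

Molecular formula from the SMILES: C19H30.
DoU = (2C + 2 + N − H − X)/2 = (2·19 + 2 + 0 − 30 − 0)/2 = 10/2 = 5.
(Structurally: 2 ring(s) + 3 π bond(s) = 5.)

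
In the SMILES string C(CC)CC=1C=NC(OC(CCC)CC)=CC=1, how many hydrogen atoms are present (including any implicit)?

Hydrogens are implicit in SMILES; fill each atom to its normal valence:
  6 × C: 2 H each → 12
  3 × C: 3 H each → 9
  3 × C (aromatic): 1 H each → 3
  2 × C (aromatic): no H
  1 × C: 1 H
  1 × N (aromatic): no H
  1 × O: no H
  Total hydrogens = 25.

25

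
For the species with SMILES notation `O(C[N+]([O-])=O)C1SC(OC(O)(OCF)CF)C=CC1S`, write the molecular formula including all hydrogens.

C9H13F2NO6S2

Heavy atoms from the SMILES: 9 C, 2 F, 1 N, 6 O, 2 S.
Implicit hydrogens by atom environment:
  5 × C: 1 H each → 5
  4 × O: no H
  3 × C: 2 H each → 6
  2 × F: no H
  1 × C: no H
  1 × N (charge +1): no H
  1 × O: 1 H
  1 × O (charge -1): no H
  1 × S: 1 H
  1 × S: no H
  Total hydrogens = 13.
Molecular formula: C9H13F2NO6S2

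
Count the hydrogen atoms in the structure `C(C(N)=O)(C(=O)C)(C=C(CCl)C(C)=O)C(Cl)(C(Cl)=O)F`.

11

Hydrogens are implicit in SMILES; fill each atom to its normal valence:
  7 × C: no H
  4 × O: no H
  3 × Cl: no H
  2 × C: 3 H each → 6
  1 × C: 2 H
  1 × C: 1 H
  1 × F: no H
  1 × N: 2 H
  Total hydrogens = 11.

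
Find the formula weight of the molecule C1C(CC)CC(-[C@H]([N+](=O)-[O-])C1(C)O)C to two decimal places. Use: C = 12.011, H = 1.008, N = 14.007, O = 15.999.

201.27

Molecular formula: C10H19NO3.
M = 10×12.011 + 19×1.008 + 1×14.007 + 3×15.999 = 201.27 g/mol.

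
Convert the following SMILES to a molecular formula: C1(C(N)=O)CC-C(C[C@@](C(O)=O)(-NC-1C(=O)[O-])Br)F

Heavy atoms from the SMILES: 1 Br, 10 C, 1 F, 2 N, 5 O.
Implicit hydrogens by atom environment:
  4 × C: no H
  3 × C: 2 H each → 6
  3 × C: 1 H each → 3
  3 × O: no H
  1 × Br: no H
  1 × F: no H
  1 × N: 2 H
  1 × N: 1 H
  1 × O: 1 H
  1 × O (charge -1): no H
  Total hydrogens = 13.
Net charge -1.
Molecular formula: C10H13BrFN2O5-

C10H13BrFN2O5-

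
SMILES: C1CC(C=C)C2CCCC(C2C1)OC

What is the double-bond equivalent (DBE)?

3

Molecular formula from the SMILES: C13H22O.
DoU = (2C + 2 + N − H − X)/2 = (2·13 + 2 + 0 − 22 − 0)/2 = 6/2 = 3.
(Structurally: 2 ring(s) + 1 π bond(s) = 3.)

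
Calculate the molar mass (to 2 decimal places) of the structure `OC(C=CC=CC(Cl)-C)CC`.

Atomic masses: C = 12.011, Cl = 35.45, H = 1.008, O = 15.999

174.67

Molecular formula: C9H15ClO.
M = 9×12.011 + 1×35.45 + 15×1.008 + 1×15.999 = 174.67 g/mol.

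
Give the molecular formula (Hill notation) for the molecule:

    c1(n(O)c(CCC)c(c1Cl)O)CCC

Heavy atoms from the SMILES: 10 C, 1 Cl, 1 N, 2 O.
Implicit hydrogens by atom environment:
  4 × C: 2 H each → 8
  4 × C (aromatic): no H
  2 × C: 3 H each → 6
  2 × O: 1 H each → 2
  1 × Cl: no H
  1 × N (aromatic): no H
  Total hydrogens = 16.
Molecular formula: C10H16ClNO2

C10H16ClNO2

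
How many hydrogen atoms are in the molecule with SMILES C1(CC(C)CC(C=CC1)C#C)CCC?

22

Hydrogens are implicit in SMILES; fill each atom to its normal valence:
  6 × C: 1 H each → 6
  5 × C: 2 H each → 10
  2 × C: 3 H each → 6
  1 × C: no H
  Total hydrogens = 22.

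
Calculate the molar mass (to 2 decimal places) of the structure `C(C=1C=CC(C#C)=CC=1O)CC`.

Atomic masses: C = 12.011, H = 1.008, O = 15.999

160.22

Molecular formula: C11H12O.
M = 11×12.011 + 12×1.008 + 1×15.999 = 160.22 g/mol.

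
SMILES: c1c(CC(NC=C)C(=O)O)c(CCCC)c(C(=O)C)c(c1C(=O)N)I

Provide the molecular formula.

Heavy atoms from the SMILES: 18 C, 1 I, 2 N, 4 O.
Implicit hydrogens by atom environment:
  5 × C: 2 H each → 10
  5 × C (aromatic): no H
  3 × C: no H
  3 × O: no H
  2 × C: 3 H each → 6
  2 × C: 1 H each → 2
  1 × C (aromatic): 1 H
  1 × I: no H
  1 × N: 2 H
  1 × N: 1 H
  1 × O: 1 H
  Total hydrogens = 23.
Molecular formula: C18H23IN2O4

C18H23IN2O4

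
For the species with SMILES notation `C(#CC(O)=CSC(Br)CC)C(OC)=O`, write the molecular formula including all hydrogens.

C9H11BrO3S

Heavy atoms from the SMILES: 1 Br, 9 C, 3 O, 1 S.
Implicit hydrogens by atom environment:
  4 × C: no H
  2 × C: 3 H each → 6
  2 × C: 1 H each → 2
  2 × O: no H
  1 × Br: no H
  1 × C: 2 H
  1 × O: 1 H
  1 × S: no H
  Total hydrogens = 11.
Molecular formula: C9H11BrO3S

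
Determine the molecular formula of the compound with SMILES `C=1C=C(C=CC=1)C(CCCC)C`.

Heavy atoms from the SMILES: 12 C.
Implicit hydrogens by atom environment:
  5 × C (aromatic): 1 H each → 5
  3 × C: 2 H each → 6
  2 × C: 3 H each → 6
  1 × C: 1 H
  1 × C (aromatic): no H
  Total hydrogens = 18.
Molecular formula: C12H18

C12H18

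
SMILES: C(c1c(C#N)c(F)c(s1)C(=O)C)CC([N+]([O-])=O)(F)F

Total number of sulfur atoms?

The symbol for sulfur appears 1 time in the SMILES.

1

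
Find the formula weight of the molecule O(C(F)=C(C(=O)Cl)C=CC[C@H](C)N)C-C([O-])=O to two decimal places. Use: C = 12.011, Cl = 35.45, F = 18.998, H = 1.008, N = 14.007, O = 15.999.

264.66

Molecular formula: C10H12ClFNO4-.
M = 10×12.011 + 1×35.45 + 1×18.998 + 12×1.008 + 1×14.007 + 4×15.999 = 264.66 g/mol.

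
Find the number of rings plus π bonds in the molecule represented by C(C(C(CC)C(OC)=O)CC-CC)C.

1

Molecular formula from the SMILES: C12H24O2.
DoU = (2C + 2 + N − H − X)/2 = (2·12 + 2 + 0 − 24 − 0)/2 = 2/2 = 1.
(Structurally: 0 ring(s) + 1 π bond(s) = 1.)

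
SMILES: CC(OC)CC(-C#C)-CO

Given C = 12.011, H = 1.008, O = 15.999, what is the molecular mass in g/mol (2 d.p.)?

142.20

Molecular formula: C8H14O2.
M = 8×12.011 + 14×1.008 + 2×15.999 = 142.20 g/mol.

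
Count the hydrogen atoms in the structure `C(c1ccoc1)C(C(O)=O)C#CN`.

9

Hydrogens are implicit in SMILES; fill each atom to its normal valence:
  3 × C (aromatic): 1 H each → 3
  3 × C: no H
  1 × C: 2 H
  1 × C: 1 H
  1 × C (aromatic): no H
  1 × N: 2 H
  1 × O: 1 H
  1 × O (aromatic): no H
  1 × O: no H
  Total hydrogens = 9.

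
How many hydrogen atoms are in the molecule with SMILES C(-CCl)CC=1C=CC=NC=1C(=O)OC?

12

Hydrogens are implicit in SMILES; fill each atom to its normal valence:
  3 × C: 2 H each → 6
  3 × C (aromatic): 1 H each → 3
  2 × C (aromatic): no H
  2 × O: no H
  1 × C: 3 H
  1 × C: no H
  1 × Cl: no H
  1 × N (aromatic): no H
  Total hydrogens = 12.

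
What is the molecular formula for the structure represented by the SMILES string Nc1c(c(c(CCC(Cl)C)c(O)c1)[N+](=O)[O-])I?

C10H12ClIN2O3

Heavy atoms from the SMILES: 10 C, 1 Cl, 1 I, 2 N, 3 O.
Implicit hydrogens by atom environment:
  5 × C (aromatic): no H
  2 × C: 2 H each → 4
  1 × C: 3 H
  1 × C (aromatic): 1 H
  1 × C: 1 H
  1 × Cl: no H
  1 × I: no H
  1 × N: 2 H
  1 × N (charge +1): no H
  1 × O: 1 H
  1 × O: no H
  1 × O (charge -1): no H
  Total hydrogens = 12.
Molecular formula: C10H12ClIN2O3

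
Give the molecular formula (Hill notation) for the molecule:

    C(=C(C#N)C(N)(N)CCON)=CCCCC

Heavy atoms from the SMILES: 11 C, 4 N, 1 O.
Implicit hydrogens by atom environment:
  5 × C: 2 H each → 10
  4 × C: no H
  3 × N: 2 H each → 6
  1 × C: 3 H
  1 × C: 1 H
  1 × N: no H
  1 × O: no H
  Total hydrogens = 20.
Molecular formula: C11H20N4O

C11H20N4O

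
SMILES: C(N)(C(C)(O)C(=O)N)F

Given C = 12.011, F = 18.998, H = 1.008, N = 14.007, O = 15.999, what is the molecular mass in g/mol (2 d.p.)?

Molecular formula: C4H9FN2O2.
M = 4×12.011 + 1×18.998 + 9×1.008 + 2×14.007 + 2×15.999 = 136.13 g/mol.

136.13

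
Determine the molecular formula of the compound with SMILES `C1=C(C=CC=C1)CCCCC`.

Heavy atoms from the SMILES: 11 C.
Implicit hydrogens by atom environment:
  5 × C (aromatic): 1 H each → 5
  4 × C: 2 H each → 8
  1 × C: 3 H
  1 × C (aromatic): no H
  Total hydrogens = 16.
Molecular formula: C11H16

C11H16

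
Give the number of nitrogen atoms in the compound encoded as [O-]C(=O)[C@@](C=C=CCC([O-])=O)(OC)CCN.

1

The symbol for nitrogen appears 1 time in the SMILES.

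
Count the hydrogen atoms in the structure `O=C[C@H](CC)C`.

Hydrogens are implicit in SMILES; fill each atom to its normal valence:
  2 × C: 3 H each → 6
  2 × C: 1 H each → 2
  1 × C: 2 H
  1 × O: no H
  Total hydrogens = 10.

10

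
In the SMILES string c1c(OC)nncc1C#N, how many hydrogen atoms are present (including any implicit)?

5

Hydrogens are implicit in SMILES; fill each atom to its normal valence:
  2 × C (aromatic): 1 H each → 2
  2 × C (aromatic): no H
  2 × N (aromatic): no H
  1 × C: 3 H
  1 × C: no H
  1 × N: no H
  1 × O: no H
  Total hydrogens = 5.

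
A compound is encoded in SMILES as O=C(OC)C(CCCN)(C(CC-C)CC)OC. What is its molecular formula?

Heavy atoms from the SMILES: 13 C, 1 N, 3 O.
Implicit hydrogens by atom environment:
  6 × C: 2 H each → 12
  4 × C: 3 H each → 12
  3 × O: no H
  2 × C: no H
  1 × C: 1 H
  1 × N: 2 H
  Total hydrogens = 27.
Molecular formula: C13H27NO3

C13H27NO3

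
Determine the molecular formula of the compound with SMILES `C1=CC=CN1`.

C4H5N

Heavy atoms from the SMILES: 4 C, 1 N.
Implicit hydrogens by atom environment:
  4 × C (aromatic): 1 H each → 4
  1 × N (aromatic): 1 H
  Total hydrogens = 5.
Molecular formula: C4H5N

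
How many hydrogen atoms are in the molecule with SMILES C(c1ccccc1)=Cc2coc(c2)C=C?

12

Hydrogens are implicit in SMILES; fill each atom to its normal valence:
  7 × C (aromatic): 1 H each → 7
  3 × C: 1 H each → 3
  3 × C (aromatic): no H
  1 × C: 2 H
  1 × O (aromatic): no H
  Total hydrogens = 12.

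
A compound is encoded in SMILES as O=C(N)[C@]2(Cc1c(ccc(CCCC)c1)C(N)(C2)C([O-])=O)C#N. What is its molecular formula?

C17H20N3O3-

Heavy atoms from the SMILES: 17 C, 3 N, 3 O.
Implicit hydrogens by atom environment:
  5 × C: 2 H each → 10
  5 × C: no H
  3 × C (aromatic): 1 H each → 3
  3 × C (aromatic): no H
  2 × N: 2 H each → 4
  2 × O: no H
  1 × C: 3 H
  1 × N: no H
  1 × O (charge -1): no H
  Total hydrogens = 20.
Net charge -1.
Molecular formula: C17H20N3O3-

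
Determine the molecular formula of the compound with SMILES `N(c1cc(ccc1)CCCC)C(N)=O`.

Heavy atoms from the SMILES: 11 C, 2 N, 1 O.
Implicit hydrogens by atom environment:
  4 × C (aromatic): 1 H each → 4
  3 × C: 2 H each → 6
  2 × C (aromatic): no H
  1 × C: 3 H
  1 × C: no H
  1 × N: 2 H
  1 × N: 1 H
  1 × O: no H
  Total hydrogens = 16.
Molecular formula: C11H16N2O

C11H16N2O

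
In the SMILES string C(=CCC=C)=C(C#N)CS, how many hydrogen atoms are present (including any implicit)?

9

Hydrogens are implicit in SMILES; fill each atom to its normal valence:
  3 × C: 2 H each → 6
  3 × C: no H
  2 × C: 1 H each → 2
  1 × N: no H
  1 × S: 1 H
  Total hydrogens = 9.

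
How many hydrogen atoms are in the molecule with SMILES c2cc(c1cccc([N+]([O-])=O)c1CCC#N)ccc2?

12

Hydrogens are implicit in SMILES; fill each atom to its normal valence:
  8 × C (aromatic): 1 H each → 8
  4 × C (aromatic): no H
  2 × C: 2 H each → 4
  1 × C: no H
  1 × N (charge +1): no H
  1 × N: no H
  1 × O: no H
  1 × O (charge -1): no H
  Total hydrogens = 12.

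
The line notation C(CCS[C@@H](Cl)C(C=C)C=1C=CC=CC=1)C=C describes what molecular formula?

C15H19ClS

Heavy atoms from the SMILES: 15 C, 1 Cl, 1 S.
Implicit hydrogens by atom environment:
  5 × C: 2 H each → 10
  5 × C (aromatic): 1 H each → 5
  4 × C: 1 H each → 4
  1 × C (aromatic): no H
  1 × Cl: no H
  1 × S: no H
  Total hydrogens = 19.
Molecular formula: C15H19ClS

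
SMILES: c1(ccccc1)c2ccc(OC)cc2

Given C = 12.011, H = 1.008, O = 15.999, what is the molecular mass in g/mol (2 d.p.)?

Molecular formula: C13H12O.
M = 13×12.011 + 12×1.008 + 1×15.999 = 184.24 g/mol.

184.24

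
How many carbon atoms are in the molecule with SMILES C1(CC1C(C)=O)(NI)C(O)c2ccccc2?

12

The symbol for carbon appears 12 times in the SMILES. Lowercase c denotes aromatic carbon and counts toward C.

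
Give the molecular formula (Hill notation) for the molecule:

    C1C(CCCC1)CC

C8H16

Heavy atoms from the SMILES: 8 C.
Implicit hydrogens by atom environment:
  6 × C: 2 H each → 12
  1 × C: 3 H
  1 × C: 1 H
  Total hydrogens = 16.
Molecular formula: C8H16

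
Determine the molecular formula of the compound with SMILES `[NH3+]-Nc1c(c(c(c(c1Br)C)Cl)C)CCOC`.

C11H17BrClN2O+

Heavy atoms from the SMILES: 1 Br, 11 C, 1 Cl, 2 N, 1 O.
Implicit hydrogens by atom environment:
  6 × C (aromatic): no H
  3 × C: 3 H each → 9
  2 × C: 2 H each → 4
  1 × Br: no H
  1 × Cl: no H
  1 × N (charge +1): 3 H
  1 × N: 1 H
  1 × O: no H
  Total hydrogens = 17.
Net charge +1.
Molecular formula: C11H17BrClN2O+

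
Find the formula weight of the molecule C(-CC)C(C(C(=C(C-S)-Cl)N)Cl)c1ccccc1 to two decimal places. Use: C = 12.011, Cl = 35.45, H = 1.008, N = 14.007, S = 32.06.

304.27

Molecular formula: C14H19Cl2NS.
M = 14×12.011 + 2×35.45 + 19×1.008 + 1×14.007 + 1×32.06 = 304.27 g/mol.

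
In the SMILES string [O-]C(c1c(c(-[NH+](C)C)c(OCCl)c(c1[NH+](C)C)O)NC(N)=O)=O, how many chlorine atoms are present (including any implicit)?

The symbol for chlorine appears 1 time in the SMILES.

1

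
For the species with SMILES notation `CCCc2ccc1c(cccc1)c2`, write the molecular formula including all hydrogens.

Heavy atoms from the SMILES: 13 C.
Implicit hydrogens by atom environment:
  7 × C (aromatic): 1 H each → 7
  3 × C (aromatic): no H
  2 × C: 2 H each → 4
  1 × C: 3 H
  Total hydrogens = 14.
Molecular formula: C13H14

C13H14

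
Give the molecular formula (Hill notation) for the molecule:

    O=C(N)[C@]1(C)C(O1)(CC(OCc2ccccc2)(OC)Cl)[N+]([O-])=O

C14H17ClN2O6

Heavy atoms from the SMILES: 14 C, 1 Cl, 2 N, 6 O.
Implicit hydrogens by atom environment:
  5 × C (aromatic): 1 H each → 5
  5 × O: no H
  4 × C: no H
  2 × C: 3 H each → 6
  2 × C: 2 H each → 4
  1 × C (aromatic): no H
  1 × Cl: no H
  1 × N: 2 H
  1 × N (charge +1): no H
  1 × O (charge -1): no H
  Total hydrogens = 17.
Molecular formula: C14H17ClN2O6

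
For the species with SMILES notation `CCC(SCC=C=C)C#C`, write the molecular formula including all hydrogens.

C9H12S

Heavy atoms from the SMILES: 9 C, 1 S.
Implicit hydrogens by atom environment:
  3 × C: 2 H each → 6
  3 × C: 1 H each → 3
  2 × C: no H
  1 × C: 3 H
  1 × S: no H
  Total hydrogens = 12.
Molecular formula: C9H12S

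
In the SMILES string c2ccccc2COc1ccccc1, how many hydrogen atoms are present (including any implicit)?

12

Hydrogens are implicit in SMILES; fill each atom to its normal valence:
  10 × C (aromatic): 1 H each → 10
  2 × C (aromatic): no H
  1 × C: 2 H
  1 × O: no H
  Total hydrogens = 12.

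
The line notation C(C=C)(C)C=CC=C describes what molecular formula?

C8H12

Heavy atoms from the SMILES: 8 C.
Implicit hydrogens by atom environment:
  5 × C: 1 H each → 5
  2 × C: 2 H each → 4
  1 × C: 3 H
  Total hydrogens = 12.
Molecular formula: C8H12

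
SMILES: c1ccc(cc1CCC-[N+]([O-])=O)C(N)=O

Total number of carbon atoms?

10

The symbol for carbon appears 10 times in the SMILES. Lowercase c denotes aromatic carbon and counts toward C.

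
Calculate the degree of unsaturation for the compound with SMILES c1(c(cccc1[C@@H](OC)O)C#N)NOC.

Molecular formula from the SMILES: C10H12N2O3.
DoU = (2C + 2 + N − H − X)/2 = (2·10 + 2 + 2 − 12 − 0)/2 = 12/2 = 6.
(Structurally: 1 ring(s) + 5 π bond(s) = 6.)

6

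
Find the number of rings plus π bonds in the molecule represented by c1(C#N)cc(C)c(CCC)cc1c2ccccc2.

Molecular formula from the SMILES: C17H17N.
DoU = (2C + 2 + N − H − X)/2 = (2·17 + 2 + 1 − 17 − 0)/2 = 20/2 = 10.
(Structurally: 2 ring(s) + 8 π bond(s) = 10.)

10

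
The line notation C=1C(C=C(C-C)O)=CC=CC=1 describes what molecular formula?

Heavy atoms from the SMILES: 10 C, 1 O.
Implicit hydrogens by atom environment:
  5 × C (aromatic): 1 H each → 5
  1 × C: 3 H
  1 × C: 2 H
  1 × C: 1 H
  1 × C: no H
  1 × C (aromatic): no H
  1 × O: 1 H
  Total hydrogens = 12.
Molecular formula: C10H12O

C10H12O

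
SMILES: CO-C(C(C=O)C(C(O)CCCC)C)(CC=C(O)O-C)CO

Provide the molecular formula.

C16H30O6

Heavy atoms from the SMILES: 16 C, 6 O.
Implicit hydrogens by atom environment:
  5 × C: 2 H each → 10
  5 × C: 1 H each → 5
  4 × C: 3 H each → 12
  3 × O: 1 H each → 3
  3 × O: no H
  2 × C: no H
  Total hydrogens = 30.
Molecular formula: C16H30O6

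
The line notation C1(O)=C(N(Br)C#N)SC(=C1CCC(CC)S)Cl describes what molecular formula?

Heavy atoms from the SMILES: 1 Br, 10 C, 1 Cl, 2 N, 1 O, 2 S.
Implicit hydrogens by atom environment:
  4 × C (aromatic): no H
  3 × C: 2 H each → 6
  2 × N: no H
  1 × Br: no H
  1 × C: 3 H
  1 × C: 1 H
  1 × C: no H
  1 × Cl: no H
  1 × O: 1 H
  1 × S: 1 H
  1 × S (aromatic): no H
  Total hydrogens = 12.
Molecular formula: C10H12BrClN2OS2

C10H12BrClN2OS2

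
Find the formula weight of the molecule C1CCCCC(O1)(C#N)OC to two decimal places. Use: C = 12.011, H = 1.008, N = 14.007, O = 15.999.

155.20

Molecular formula: C8H13NO2.
M = 8×12.011 + 13×1.008 + 1×14.007 + 2×15.999 = 155.20 g/mol.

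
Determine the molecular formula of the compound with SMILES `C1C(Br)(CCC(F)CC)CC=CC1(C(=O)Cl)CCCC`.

C16H25BrClFO

Heavy atoms from the SMILES: 1 Br, 16 C, 1 Cl, 1 F, 1 O.
Implicit hydrogens by atom environment:
  8 × C: 2 H each → 16
  3 × C: 1 H each → 3
  3 × C: no H
  2 × C: 3 H each → 6
  1 × Br: no H
  1 × Cl: no H
  1 × F: no H
  1 × O: no H
  Total hydrogens = 25.
Molecular formula: C16H25BrClFO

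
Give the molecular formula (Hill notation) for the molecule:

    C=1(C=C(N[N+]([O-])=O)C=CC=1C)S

C7H8N2O2S

Heavy atoms from the SMILES: 7 C, 2 N, 2 O, 1 S.
Implicit hydrogens by atom environment:
  3 × C (aromatic): 1 H each → 3
  3 × C (aromatic): no H
  1 × C: 3 H
  1 × N: 1 H
  1 × N (charge +1): no H
  1 × O: no H
  1 × O (charge -1): no H
  1 × S: 1 H
  Total hydrogens = 8.
Molecular formula: C7H8N2O2S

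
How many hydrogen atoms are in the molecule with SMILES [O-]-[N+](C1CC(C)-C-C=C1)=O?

11

Hydrogens are implicit in SMILES; fill each atom to its normal valence:
  4 × C: 1 H each → 4
  2 × C: 2 H each → 4
  1 × C: 3 H
  1 × N (charge +1): no H
  1 × O: no H
  1 × O (charge -1): no H
  Total hydrogens = 11.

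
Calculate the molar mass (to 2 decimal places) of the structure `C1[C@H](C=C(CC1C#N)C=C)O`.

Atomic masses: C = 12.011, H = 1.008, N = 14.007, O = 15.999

149.19

Molecular formula: C9H11NO.
M = 9×12.011 + 11×1.008 + 1×14.007 + 1×15.999 = 149.19 g/mol.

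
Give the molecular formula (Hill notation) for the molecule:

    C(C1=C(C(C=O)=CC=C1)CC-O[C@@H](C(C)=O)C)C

C15H20O3

Heavy atoms from the SMILES: 15 C, 3 O.
Implicit hydrogens by atom environment:
  3 × C: 3 H each → 9
  3 × C: 2 H each → 6
  3 × C (aromatic): 1 H each → 3
  3 × C (aromatic): no H
  3 × O: no H
  2 × C: 1 H each → 2
  1 × C: no H
  Total hydrogens = 20.
Molecular formula: C15H20O3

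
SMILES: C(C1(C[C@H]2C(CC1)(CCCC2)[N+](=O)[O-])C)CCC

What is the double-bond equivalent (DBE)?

3

Molecular formula from the SMILES: C15H27NO2.
DoU = (2C + 2 + N − H − X)/2 = (2·15 + 2 + 1 − 27 − 0)/2 = 6/2 = 3.
(Structurally: 2 ring(s) + 1 π bond(s) = 3.)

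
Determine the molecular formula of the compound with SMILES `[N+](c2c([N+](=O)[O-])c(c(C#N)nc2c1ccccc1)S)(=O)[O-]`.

Heavy atoms from the SMILES: 12 C, 4 N, 4 O, 1 S.
Implicit hydrogens by atom environment:
  6 × C (aromatic): no H
  5 × C (aromatic): 1 H each → 5
  2 × N (charge +1): no H
  2 × O: no H
  2 × O (charge -1): no H
  1 × C: no H
  1 × N (aromatic): no H
  1 × N: no H
  1 × S: 1 H
  Total hydrogens = 6.
Molecular formula: C12H6N4O4S

C12H6N4O4S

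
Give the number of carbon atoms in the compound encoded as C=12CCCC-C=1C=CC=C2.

10

The symbol for carbon appears 10 times in the SMILES.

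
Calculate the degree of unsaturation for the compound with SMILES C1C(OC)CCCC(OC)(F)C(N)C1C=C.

2

Molecular formula from the SMILES: C12H22FNO2.
DoU = (2C + 2 + N − H − X)/2 = (2·12 + 2 + 1 − 22 − 1)/2 = 4/2 = 2.
(Structurally: 1 ring(s) + 1 π bond(s) = 2.)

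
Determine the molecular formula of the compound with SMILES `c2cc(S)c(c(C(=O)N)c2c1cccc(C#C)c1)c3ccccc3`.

Heavy atoms from the SMILES: 21 C, 1 N, 1 O, 1 S.
Implicit hydrogens by atom environment:
  11 × C (aromatic): 1 H each → 11
  7 × C (aromatic): no H
  2 × C: no H
  1 × C: 1 H
  1 × N: 2 H
  1 × O: no H
  1 × S: 1 H
  Total hydrogens = 15.
Molecular formula: C21H15NOS

C21H15NOS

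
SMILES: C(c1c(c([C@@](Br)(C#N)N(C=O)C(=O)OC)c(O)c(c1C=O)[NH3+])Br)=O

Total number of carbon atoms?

The symbol for carbon appears 13 times in the SMILES. Lowercase c denotes aromatic carbon and counts toward C.

13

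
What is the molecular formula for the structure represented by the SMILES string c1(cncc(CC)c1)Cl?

C7H8ClN

Heavy atoms from the SMILES: 7 C, 1 Cl, 1 N.
Implicit hydrogens by atom environment:
  3 × C (aromatic): 1 H each → 3
  2 × C (aromatic): no H
  1 × C: 3 H
  1 × C: 2 H
  1 × Cl: no H
  1 × N (aromatic): no H
  Total hydrogens = 8.
Molecular formula: C7H8ClN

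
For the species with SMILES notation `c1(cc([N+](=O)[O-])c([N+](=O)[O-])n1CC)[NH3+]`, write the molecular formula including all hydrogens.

Heavy atoms from the SMILES: 6 C, 4 N, 4 O.
Implicit hydrogens by atom environment:
  3 × C (aromatic): no H
  2 × N (charge +1): no H
  2 × O: no H
  2 × O (charge -1): no H
  1 × C: 3 H
  1 × C: 2 H
  1 × C (aromatic): 1 H
  1 × N (charge +1): 3 H
  1 × N (aromatic): no H
  Total hydrogens = 9.
Net charge +1.
Molecular formula: C6H9N4O4+

C6H9N4O4+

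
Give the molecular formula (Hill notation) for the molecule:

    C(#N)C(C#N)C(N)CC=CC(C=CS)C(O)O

C11H15N3O2S

Heavy atoms from the SMILES: 11 C, 3 N, 2 O, 1 S.
Implicit hydrogens by atom environment:
  8 × C: 1 H each → 8
  2 × C: no H
  2 × N: no H
  2 × O: 1 H each → 2
  1 × C: 2 H
  1 × N: 2 H
  1 × S: 1 H
  Total hydrogens = 15.
Molecular formula: C11H15N3O2S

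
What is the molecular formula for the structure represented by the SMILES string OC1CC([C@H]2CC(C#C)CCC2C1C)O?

C13H20O2

Heavy atoms from the SMILES: 13 C, 2 O.
Implicit hydrogens by atom environment:
  7 × C: 1 H each → 7
  4 × C: 2 H each → 8
  2 × O: 1 H each → 2
  1 × C: 3 H
  1 × C: no H
  Total hydrogens = 20.
Molecular formula: C13H20O2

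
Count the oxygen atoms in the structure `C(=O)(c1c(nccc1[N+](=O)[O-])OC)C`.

4

The symbol for oxygen appears 4 times in the SMILES.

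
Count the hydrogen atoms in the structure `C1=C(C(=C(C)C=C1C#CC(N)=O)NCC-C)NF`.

Hydrogens are implicit in SMILES; fill each atom to its normal valence:
  4 × C (aromatic): no H
  3 × C: no H
  2 × C: 3 H each → 6
  2 × C: 2 H each → 4
  2 × C (aromatic): 1 H each → 2
  2 × N: 1 H each → 2
  1 × F: no H
  1 × N: 2 H
  1 × O: no H
  Total hydrogens = 16.

16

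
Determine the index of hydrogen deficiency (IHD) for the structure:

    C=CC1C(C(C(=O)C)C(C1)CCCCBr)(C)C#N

5

Molecular formula from the SMILES: C15H22BrNO.
DoU = (2C + 2 + N − H − X)/2 = (2·15 + 2 + 1 − 22 − 1)/2 = 10/2 = 5.
(Structurally: 1 ring(s) + 4 π bond(s) = 5.)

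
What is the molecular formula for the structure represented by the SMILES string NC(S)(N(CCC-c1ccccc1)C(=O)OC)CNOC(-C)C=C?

Heavy atoms from the SMILES: 17 C, 3 N, 3 O, 1 S.
Implicit hydrogens by atom environment:
  5 × C: 2 H each → 10
  5 × C (aromatic): 1 H each → 5
  3 × O: no H
  2 × C: 3 H each → 6
  2 × C: 1 H each → 2
  2 × C: no H
  1 × C (aromatic): no H
  1 × N: 2 H
  1 × N: 1 H
  1 × N: no H
  1 × S: 1 H
  Total hydrogens = 27.
Molecular formula: C17H27N3O3S

C17H27N3O3S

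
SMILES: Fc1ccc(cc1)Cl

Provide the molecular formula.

C6H4ClF

Heavy atoms from the SMILES: 6 C, 1 Cl, 1 F.
Implicit hydrogens by atom environment:
  4 × C (aromatic): 1 H each → 4
  2 × C (aromatic): no H
  1 × Cl: no H
  1 × F: no H
  Total hydrogens = 4.
Molecular formula: C6H4ClF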